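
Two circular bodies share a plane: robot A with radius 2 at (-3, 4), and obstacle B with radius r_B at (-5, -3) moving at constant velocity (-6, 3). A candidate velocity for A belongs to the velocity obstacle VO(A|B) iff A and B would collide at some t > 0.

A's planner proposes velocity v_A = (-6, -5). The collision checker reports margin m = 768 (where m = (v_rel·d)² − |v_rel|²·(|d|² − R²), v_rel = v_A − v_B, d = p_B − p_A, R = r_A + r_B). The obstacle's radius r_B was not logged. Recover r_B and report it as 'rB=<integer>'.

m = 768
d = (-2, -7);  v_rel = (0, -8),  |v_rel|² = 64
v_rel×d = (0)·(-7) − (-8)·(-2) = -16
since m = R²·64 − (-16)²:  R² = (256 + 768) / 64 = 16
R = √16 = 4  ⇒  r_B = 4 − 2 = 2

rB=2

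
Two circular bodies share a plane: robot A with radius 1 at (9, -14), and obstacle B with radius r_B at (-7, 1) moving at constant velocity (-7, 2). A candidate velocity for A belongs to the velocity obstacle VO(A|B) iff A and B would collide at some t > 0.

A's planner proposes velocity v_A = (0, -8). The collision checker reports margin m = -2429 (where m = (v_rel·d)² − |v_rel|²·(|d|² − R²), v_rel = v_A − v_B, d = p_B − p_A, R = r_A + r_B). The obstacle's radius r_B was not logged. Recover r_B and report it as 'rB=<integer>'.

m = -2429
d = (-16, 15);  v_rel = (7, -10),  |v_rel|² = 149
v_rel×d = (7)·(15) − (-10)·(-16) = -55
since m = R²·149 − (-55)²:  R² = (3025 + -2429) / 149 = 4
R = √4 = 2  ⇒  r_B = 2 − 1 = 1

rB=1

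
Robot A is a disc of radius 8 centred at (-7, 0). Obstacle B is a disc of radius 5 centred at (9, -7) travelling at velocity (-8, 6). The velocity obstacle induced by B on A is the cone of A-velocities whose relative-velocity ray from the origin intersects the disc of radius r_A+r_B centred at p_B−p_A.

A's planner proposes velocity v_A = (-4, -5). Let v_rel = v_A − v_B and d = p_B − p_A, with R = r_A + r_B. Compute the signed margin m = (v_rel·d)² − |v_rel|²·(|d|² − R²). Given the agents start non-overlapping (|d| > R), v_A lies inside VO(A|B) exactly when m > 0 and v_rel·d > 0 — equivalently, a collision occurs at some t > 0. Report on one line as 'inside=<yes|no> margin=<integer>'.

d = (16, -7),  |d|² = 305;  R = 8+5 = 13,  c = 305−13² = 136
v_rel = (4, -11),  |v_rel|² = 137;  v_rel·d = (4)·(16) + (-11)·(-7) = 141
137·t² − 282·t + 136 = 0  ⇒  m = 141² − 137·136 = 1249
m = 1249 > 0,  v_rel·d = 141 > 0  ⇒  inside

inside=yes margin=1249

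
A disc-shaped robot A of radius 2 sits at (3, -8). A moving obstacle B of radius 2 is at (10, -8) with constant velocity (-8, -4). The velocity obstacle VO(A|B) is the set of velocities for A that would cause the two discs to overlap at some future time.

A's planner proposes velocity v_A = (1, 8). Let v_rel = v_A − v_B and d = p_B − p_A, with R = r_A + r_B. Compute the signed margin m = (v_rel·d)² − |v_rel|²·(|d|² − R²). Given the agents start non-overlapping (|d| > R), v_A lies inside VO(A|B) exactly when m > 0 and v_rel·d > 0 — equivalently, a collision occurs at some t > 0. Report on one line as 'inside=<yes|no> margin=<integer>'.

d = (7, 0),  |d|² = 49;  R = 2+2 = 4,  c = 49−4² = 33
v_rel = (9, 12),  |v_rel|² = 225;  v_rel·d = (9)·(7) + (12)·(0) = 63
225·t² − 126·t + 33 = 0  ⇒  m = 63² − 225·33 = -3456
m = -3456 < 0,  v_rel·d = 63 > 0  ⇒  outside

inside=no margin=-3456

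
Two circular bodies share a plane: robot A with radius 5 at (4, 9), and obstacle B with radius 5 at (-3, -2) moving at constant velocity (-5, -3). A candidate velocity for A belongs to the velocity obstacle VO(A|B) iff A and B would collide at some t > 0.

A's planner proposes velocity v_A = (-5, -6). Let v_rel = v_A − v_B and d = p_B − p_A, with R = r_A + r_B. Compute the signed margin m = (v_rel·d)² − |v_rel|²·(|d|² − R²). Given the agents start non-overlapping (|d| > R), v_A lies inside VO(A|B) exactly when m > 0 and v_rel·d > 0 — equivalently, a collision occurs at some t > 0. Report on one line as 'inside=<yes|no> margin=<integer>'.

d = (-7, -11),  |d|² = 170;  R = 5+5 = 10,  c = 170−10² = 70
v_rel = (0, -3),  |v_rel|² = 9;  v_rel·d = (0)·(-7) + (-3)·(-11) = 33
9·t² − 66·t + 70 = 0  ⇒  m = 33² − 9·70 = 459
m = 459 > 0,  v_rel·d = 33 > 0  ⇒  inside

inside=yes margin=459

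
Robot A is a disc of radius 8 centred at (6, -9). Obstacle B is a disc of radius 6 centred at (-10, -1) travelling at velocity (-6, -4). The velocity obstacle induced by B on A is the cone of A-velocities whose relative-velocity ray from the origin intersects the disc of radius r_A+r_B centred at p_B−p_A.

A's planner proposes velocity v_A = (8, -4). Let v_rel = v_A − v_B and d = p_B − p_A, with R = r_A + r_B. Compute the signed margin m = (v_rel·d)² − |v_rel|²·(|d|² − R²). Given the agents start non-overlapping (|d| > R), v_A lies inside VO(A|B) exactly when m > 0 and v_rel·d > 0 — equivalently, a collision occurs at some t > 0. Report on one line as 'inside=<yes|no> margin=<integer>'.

d = (-16, 8),  |d|² = 320;  R = 8+6 = 14,  c = 320−14² = 124
v_rel = (14, 0),  |v_rel|² = 196;  v_rel·d = (14)·(-16) + (0)·(8) = -224
196·t² + 448·t + 124 = 0  ⇒  m = (-224)² − 196·124 = 25872
m = 25872 > 0,  v_rel·d = -224 < 0  ⇒  outside

inside=no margin=25872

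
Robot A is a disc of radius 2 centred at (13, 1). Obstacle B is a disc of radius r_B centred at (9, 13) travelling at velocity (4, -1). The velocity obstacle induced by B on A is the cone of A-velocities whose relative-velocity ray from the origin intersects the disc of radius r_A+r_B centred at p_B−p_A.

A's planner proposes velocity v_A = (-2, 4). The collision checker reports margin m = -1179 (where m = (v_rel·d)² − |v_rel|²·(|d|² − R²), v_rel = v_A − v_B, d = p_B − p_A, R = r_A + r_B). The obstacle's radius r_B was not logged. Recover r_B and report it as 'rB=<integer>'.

m = -1179
d = (-4, 12);  v_rel = (-6, 5),  |v_rel|² = 61
v_rel×d = (-6)·(12) − (5)·(-4) = -52
since m = R²·61 − (-52)²:  R² = (2704 + -1179) / 61 = 25
R = √25 = 5  ⇒  r_B = 5 − 2 = 3

rB=3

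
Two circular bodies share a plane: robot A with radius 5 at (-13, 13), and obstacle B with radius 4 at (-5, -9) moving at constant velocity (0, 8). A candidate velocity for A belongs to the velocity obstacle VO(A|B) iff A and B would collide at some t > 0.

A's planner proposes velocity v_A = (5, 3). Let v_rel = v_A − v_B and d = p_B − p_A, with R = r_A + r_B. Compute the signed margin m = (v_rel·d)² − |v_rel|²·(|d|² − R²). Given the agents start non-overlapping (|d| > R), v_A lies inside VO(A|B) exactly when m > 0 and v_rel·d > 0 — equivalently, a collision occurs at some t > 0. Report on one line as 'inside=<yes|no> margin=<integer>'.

d = (8, -22),  |d|² = 548;  R = 5+4 = 9,  c = 548−9² = 467
v_rel = (5, -5),  |v_rel|² = 50;  v_rel·d = (5)·(8) + (-5)·(-22) = 150
50·t² − 300·t + 467 = 0  ⇒  m = 150² − 50·467 = -850
m = -850 < 0,  v_rel·d = 150 > 0  ⇒  outside

inside=no margin=-850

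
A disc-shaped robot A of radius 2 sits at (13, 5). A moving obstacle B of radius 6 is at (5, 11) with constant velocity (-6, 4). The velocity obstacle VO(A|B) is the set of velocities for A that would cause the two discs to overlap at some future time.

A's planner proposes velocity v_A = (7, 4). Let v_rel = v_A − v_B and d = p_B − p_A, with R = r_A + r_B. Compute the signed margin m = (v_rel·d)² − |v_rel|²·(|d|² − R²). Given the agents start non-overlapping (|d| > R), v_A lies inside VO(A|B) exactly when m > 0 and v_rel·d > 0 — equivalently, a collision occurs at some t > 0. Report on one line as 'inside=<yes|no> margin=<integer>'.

d = (-8, 6),  |d|² = 100;  R = 2+6 = 8,  c = 100−8² = 36
v_rel = (13, 0),  |v_rel|² = 169;  v_rel·d = (13)·(-8) + (0)·(6) = -104
169·t² + 208·t + 36 = 0  ⇒  m = (-104)² − 169·36 = 4732
m = 4732 > 0,  v_rel·d = -104 < 0  ⇒  outside

inside=no margin=4732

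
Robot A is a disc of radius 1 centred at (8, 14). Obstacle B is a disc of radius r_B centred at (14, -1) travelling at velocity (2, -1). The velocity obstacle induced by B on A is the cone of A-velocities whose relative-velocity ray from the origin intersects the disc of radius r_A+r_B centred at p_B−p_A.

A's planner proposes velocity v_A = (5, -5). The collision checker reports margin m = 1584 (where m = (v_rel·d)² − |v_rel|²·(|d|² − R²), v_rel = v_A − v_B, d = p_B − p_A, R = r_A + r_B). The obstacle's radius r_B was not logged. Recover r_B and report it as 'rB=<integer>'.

m = 1584
d = (6, -15);  v_rel = (3, -4),  |v_rel|² = 25
v_rel×d = (3)·(-15) − (-4)·(6) = -21
since m = R²·25 − (-21)²:  R² = (441 + 1584) / 25 = 81
R = √81 = 9  ⇒  r_B = 9 − 1 = 8

rB=8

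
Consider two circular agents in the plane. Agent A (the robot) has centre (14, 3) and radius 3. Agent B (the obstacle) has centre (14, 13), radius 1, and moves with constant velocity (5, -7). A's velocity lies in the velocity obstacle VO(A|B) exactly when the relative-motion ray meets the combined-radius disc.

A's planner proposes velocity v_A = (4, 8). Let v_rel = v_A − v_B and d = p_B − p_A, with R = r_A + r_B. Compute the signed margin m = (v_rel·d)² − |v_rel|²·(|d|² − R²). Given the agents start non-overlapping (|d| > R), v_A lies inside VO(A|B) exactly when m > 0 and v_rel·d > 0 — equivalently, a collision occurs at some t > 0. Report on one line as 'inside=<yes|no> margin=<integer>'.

d = (0, 10),  |d|² = 100;  R = 3+1 = 4,  c = 100−4² = 84
v_rel = (-1, 15),  |v_rel|² = 226;  v_rel·d = (-1)·(0) + (15)·(10) = 150
226·t² − 300·t + 84 = 0  ⇒  m = 150² − 226·84 = 3516
m = 3516 > 0,  v_rel·d = 150 > 0  ⇒  inside

inside=yes margin=3516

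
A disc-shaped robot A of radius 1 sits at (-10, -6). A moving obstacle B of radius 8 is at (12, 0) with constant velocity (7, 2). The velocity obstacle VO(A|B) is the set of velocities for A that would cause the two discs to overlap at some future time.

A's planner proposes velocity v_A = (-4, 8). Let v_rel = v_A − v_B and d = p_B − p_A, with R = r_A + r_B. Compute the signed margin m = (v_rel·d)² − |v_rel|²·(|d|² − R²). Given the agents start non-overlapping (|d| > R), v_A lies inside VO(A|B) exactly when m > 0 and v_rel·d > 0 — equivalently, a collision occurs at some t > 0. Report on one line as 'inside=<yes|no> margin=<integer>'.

d = (22, 6),  |d|² = 520;  R = 1+8 = 9,  c = 520−9² = 439
v_rel = (-11, 6),  |v_rel|² = 157;  v_rel·d = (-11)·(22) + (6)·(6) = -206
157·t² + 412·t + 439 = 0  ⇒  m = (-206)² − 157·439 = -26487
m = -26487 < 0,  v_rel·d = -206 < 0  ⇒  outside

inside=no margin=-26487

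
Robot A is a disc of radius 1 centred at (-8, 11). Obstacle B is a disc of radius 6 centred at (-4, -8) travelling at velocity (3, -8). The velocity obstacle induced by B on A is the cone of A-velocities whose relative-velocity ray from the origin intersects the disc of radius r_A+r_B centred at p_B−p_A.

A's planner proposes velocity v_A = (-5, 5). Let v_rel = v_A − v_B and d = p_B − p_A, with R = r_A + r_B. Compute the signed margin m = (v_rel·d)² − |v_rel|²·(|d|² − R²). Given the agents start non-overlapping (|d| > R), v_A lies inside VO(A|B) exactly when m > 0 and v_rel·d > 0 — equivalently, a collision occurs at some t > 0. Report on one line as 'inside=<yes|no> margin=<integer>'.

d = (4, -19),  |d|² = 377;  R = 1+6 = 7,  c = 377−7² = 328
v_rel = (-8, 13),  |v_rel|² = 233;  v_rel·d = (-8)·(4) + (13)·(-19) = -279
233·t² + 558·t + 328 = 0  ⇒  m = (-279)² − 233·328 = 1417
m = 1417 > 0,  v_rel·d = -279 < 0  ⇒  outside

inside=no margin=1417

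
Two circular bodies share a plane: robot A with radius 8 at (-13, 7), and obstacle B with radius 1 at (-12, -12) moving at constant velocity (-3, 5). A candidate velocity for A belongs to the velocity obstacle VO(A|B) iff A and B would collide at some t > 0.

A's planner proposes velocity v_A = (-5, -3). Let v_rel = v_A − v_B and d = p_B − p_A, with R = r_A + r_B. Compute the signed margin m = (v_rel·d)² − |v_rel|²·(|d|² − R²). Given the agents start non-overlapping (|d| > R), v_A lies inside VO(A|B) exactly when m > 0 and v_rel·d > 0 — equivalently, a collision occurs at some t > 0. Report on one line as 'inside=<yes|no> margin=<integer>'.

d = (1, -19),  |d|² = 362;  R = 8+1 = 9,  c = 362−9² = 281
v_rel = (-2, -8),  |v_rel|² = 68;  v_rel·d = (-2)·(1) + (-8)·(-19) = 150
68·t² − 300·t + 281 = 0  ⇒  m = 150² − 68·281 = 3392
m = 3392 > 0,  v_rel·d = 150 > 0  ⇒  inside

inside=yes margin=3392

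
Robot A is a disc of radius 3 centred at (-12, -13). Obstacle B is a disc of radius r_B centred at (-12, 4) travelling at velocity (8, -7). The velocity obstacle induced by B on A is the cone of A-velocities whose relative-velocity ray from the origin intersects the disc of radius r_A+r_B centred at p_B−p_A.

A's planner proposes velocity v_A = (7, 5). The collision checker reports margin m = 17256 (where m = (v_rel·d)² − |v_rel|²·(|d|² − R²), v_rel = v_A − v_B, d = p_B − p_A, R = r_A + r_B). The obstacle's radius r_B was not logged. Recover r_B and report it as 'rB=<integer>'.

m = 17256
d = (0, 17);  v_rel = (-1, 12),  |v_rel|² = 145
v_rel×d = (-1)·(17) − (12)·(0) = -17
since m = R²·145 − (-17)²:  R² = (289 + 17256) / 145 = 121
R = √121 = 11  ⇒  r_B = 11 − 3 = 8

rB=8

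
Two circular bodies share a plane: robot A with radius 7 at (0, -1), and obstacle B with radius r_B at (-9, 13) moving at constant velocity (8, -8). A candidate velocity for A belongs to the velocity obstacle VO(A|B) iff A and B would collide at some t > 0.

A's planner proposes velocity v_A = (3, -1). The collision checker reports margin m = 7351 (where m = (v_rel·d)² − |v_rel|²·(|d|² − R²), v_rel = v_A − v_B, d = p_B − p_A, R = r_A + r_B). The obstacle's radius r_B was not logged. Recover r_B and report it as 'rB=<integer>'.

m = 7351
d = (-9, 14);  v_rel = (-5, 7),  |v_rel|² = 74
v_rel×d = (-5)·(14) − (7)·(-9) = -7
since m = R²·74 − (-7)²:  R² = (49 + 7351) / 74 = 100
R = √100 = 10  ⇒  r_B = 10 − 7 = 3

rB=3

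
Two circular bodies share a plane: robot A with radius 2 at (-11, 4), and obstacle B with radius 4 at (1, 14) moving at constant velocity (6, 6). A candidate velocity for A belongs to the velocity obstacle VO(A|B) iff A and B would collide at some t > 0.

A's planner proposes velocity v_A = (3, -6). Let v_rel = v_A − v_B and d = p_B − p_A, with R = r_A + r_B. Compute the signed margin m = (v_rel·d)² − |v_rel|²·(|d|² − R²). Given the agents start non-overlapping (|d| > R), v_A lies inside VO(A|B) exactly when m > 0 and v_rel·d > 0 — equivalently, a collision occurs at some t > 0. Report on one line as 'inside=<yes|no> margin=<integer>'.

d = (12, 10),  |d|² = 244;  R = 2+4 = 6,  c = 244−6² = 208
v_rel = (-3, -12),  |v_rel|² = 153;  v_rel·d = (-3)·(12) + (-12)·(10) = -156
153·t² + 312·t + 208 = 0  ⇒  m = (-156)² − 153·208 = -7488
m = -7488 < 0,  v_rel·d = -156 < 0  ⇒  outside

inside=no margin=-7488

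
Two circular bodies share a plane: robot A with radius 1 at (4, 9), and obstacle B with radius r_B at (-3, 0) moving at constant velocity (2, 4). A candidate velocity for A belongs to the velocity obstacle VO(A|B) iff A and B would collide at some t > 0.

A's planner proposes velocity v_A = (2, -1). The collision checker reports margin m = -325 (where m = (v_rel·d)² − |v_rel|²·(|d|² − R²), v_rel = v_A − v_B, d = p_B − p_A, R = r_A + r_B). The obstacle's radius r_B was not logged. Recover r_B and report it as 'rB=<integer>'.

m = -325
d = (-7, -9);  v_rel = (0, -5),  |v_rel|² = 25
v_rel×d = (0)·(-9) − (-5)·(-7) = -35
since m = R²·25 − (-35)²:  R² = (1225 + -325) / 25 = 36
R = √36 = 6  ⇒  r_B = 6 − 1 = 5

rB=5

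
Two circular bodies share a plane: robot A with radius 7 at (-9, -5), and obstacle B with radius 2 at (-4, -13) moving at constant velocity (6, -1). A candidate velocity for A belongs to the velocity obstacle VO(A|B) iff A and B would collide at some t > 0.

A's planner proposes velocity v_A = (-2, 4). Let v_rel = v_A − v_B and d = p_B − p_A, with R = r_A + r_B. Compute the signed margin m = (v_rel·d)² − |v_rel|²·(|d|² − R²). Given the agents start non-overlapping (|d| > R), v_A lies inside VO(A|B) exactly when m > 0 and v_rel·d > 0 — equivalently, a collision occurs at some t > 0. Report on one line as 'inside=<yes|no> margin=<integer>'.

d = (5, -8),  |d|² = 89;  R = 7+2 = 9,  c = 89−9² = 8
v_rel = (-8, 5),  |v_rel|² = 89;  v_rel·d = (-8)·(5) + (5)·(-8) = -80
89·t² + 160·t + 8 = 0  ⇒  m = (-80)² − 89·8 = 5688
m = 5688 > 0,  v_rel·d = -80 < 0  ⇒  outside

inside=no margin=5688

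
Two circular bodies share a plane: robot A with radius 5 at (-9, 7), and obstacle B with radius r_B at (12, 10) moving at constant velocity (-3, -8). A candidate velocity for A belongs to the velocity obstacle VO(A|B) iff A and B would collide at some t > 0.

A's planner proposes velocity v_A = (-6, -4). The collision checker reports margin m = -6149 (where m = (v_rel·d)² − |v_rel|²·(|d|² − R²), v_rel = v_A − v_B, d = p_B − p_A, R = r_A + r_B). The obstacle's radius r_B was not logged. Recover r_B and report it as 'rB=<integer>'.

m = -6149
d = (21, 3);  v_rel = (-3, 4),  |v_rel|² = 25
v_rel×d = (-3)·(3) − (4)·(21) = -93
since m = R²·25 − (-93)²:  R² = (8649 + -6149) / 25 = 100
R = √100 = 10  ⇒  r_B = 10 − 5 = 5

rB=5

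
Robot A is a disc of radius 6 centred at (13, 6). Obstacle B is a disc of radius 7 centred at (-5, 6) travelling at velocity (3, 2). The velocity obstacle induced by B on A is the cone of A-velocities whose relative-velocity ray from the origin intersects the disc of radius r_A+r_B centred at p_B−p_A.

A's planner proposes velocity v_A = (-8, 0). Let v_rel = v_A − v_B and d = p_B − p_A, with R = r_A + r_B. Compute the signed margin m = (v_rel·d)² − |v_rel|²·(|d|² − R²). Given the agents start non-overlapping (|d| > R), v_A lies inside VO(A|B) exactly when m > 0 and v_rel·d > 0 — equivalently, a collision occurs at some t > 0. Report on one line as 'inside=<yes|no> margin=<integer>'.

d = (-18, 0),  |d|² = 324;  R = 6+7 = 13,  c = 324−13² = 155
v_rel = (-11, -2),  |v_rel|² = 125;  v_rel·d = (-11)·(-18) + (-2)·(0) = 198
125·t² − 396·t + 155 = 0  ⇒  m = 198² − 125·155 = 19829
m = 19829 > 0,  v_rel·d = 198 > 0  ⇒  inside

inside=yes margin=19829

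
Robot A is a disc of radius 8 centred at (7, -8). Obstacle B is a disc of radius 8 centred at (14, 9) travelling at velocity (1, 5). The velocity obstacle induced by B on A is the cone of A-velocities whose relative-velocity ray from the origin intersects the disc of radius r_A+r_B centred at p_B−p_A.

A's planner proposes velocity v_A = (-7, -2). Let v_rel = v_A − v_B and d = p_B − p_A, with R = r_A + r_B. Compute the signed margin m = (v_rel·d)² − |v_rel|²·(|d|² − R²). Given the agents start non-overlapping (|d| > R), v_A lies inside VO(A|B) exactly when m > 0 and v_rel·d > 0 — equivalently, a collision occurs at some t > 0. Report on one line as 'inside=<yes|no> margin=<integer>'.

d = (7, 17),  |d|² = 338;  R = 8+8 = 16,  c = 338−16² = 82
v_rel = (-8, -7),  |v_rel|² = 113;  v_rel·d = (-8)·(7) + (-7)·(17) = -175
113·t² + 350·t + 82 = 0  ⇒  m = (-175)² − 113·82 = 21359
m = 21359 > 0,  v_rel·d = -175 < 0  ⇒  outside

inside=no margin=21359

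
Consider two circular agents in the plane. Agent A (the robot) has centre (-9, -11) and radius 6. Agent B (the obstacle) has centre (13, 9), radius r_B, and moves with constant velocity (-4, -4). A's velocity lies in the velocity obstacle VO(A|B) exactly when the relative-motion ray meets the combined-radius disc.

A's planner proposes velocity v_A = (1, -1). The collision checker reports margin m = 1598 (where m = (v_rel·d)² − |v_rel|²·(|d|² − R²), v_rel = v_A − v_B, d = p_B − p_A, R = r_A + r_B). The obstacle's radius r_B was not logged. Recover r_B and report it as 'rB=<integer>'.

m = 1598
d = (22, 20);  v_rel = (5, 3),  |v_rel|² = 34
v_rel×d = (5)·(20) − (3)·(22) = 34
since m = R²·34 − 34²:  R² = (1156 + 1598) / 34 = 81
R = √81 = 9  ⇒  r_B = 9 − 6 = 3

rB=3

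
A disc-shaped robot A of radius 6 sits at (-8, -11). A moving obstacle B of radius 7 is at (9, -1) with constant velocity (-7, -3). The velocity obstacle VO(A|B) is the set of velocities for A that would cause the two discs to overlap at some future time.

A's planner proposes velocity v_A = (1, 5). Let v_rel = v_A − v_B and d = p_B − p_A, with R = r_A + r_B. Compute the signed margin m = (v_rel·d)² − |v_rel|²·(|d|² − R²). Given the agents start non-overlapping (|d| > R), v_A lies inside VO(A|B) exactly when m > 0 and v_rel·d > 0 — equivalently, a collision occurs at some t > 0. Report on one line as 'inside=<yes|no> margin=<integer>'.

d = (17, 10),  |d|² = 389;  R = 6+7 = 13,  c = 389−13² = 220
v_rel = (8, 8),  |v_rel|² = 128;  v_rel·d = (8)·(17) + (8)·(10) = 216
128·t² − 432·t + 220 = 0  ⇒  m = 216² − 128·220 = 18496
m = 18496 > 0,  v_rel·d = 216 > 0  ⇒  inside

inside=yes margin=18496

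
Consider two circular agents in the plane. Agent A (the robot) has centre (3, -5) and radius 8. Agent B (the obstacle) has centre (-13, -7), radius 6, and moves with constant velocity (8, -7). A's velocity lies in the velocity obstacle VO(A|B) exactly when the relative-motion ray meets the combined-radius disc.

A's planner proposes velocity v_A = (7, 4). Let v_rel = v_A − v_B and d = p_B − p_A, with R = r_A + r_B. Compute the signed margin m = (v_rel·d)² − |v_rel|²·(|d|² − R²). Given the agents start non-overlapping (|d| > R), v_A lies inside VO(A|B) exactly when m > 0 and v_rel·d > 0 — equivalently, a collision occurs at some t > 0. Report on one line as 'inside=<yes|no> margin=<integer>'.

d = (-16, -2),  |d|² = 260;  R = 8+6 = 14,  c = 260−14² = 64
v_rel = (-1, 11),  |v_rel|² = 122;  v_rel·d = (-1)·(-16) + (11)·(-2) = -6
122·t² + 12·t + 64 = 0  ⇒  m = (-6)² − 122·64 = -7772
m = -7772 < 0,  v_rel·d = -6 < 0  ⇒  outside

inside=no margin=-7772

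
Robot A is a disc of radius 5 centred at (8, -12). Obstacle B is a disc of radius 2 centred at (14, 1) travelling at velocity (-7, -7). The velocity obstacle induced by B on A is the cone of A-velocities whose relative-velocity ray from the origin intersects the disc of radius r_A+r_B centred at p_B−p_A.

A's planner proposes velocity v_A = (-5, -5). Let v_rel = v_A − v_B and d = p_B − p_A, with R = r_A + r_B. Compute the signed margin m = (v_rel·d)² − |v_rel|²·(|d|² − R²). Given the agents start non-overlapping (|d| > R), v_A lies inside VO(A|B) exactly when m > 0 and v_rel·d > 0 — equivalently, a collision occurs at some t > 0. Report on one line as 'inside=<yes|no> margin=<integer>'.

d = (6, 13),  |d|² = 205;  R = 5+2 = 7,  c = 205−7² = 156
v_rel = (2, 2),  |v_rel|² = 8;  v_rel·d = (2)·(6) + (2)·(13) = 38
8·t² − 76·t + 156 = 0  ⇒  m = 38² − 8·156 = 196
m = 196 > 0,  v_rel·d = 38 > 0  ⇒  inside

inside=yes margin=196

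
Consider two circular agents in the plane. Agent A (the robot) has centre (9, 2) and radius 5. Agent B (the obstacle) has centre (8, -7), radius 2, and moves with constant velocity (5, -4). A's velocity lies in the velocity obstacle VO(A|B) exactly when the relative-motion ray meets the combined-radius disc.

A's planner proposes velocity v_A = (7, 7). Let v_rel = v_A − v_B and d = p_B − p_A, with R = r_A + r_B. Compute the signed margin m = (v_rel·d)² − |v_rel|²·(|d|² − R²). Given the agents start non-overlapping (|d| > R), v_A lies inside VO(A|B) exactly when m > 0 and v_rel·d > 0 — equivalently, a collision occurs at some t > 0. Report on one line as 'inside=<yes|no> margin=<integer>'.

d = (-1, -9),  |d|² = 82;  R = 5+2 = 7,  c = 82−7² = 33
v_rel = (2, 11),  |v_rel|² = 125;  v_rel·d = (2)·(-1) + (11)·(-9) = -101
125·t² + 202·t + 33 = 0  ⇒  m = (-101)² − 125·33 = 6076
m = 6076 > 0,  v_rel·d = -101 < 0  ⇒  outside

inside=no margin=6076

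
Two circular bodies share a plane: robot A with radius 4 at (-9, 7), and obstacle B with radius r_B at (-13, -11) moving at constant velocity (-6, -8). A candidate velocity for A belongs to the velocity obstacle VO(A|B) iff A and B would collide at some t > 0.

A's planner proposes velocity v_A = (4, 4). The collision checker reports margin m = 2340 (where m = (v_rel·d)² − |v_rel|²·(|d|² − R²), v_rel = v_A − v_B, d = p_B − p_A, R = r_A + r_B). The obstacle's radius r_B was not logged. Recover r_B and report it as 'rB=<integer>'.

m = 2340
d = (-4, -18);  v_rel = (10, 12),  |v_rel|² = 244
v_rel×d = (10)·(-18) − (12)·(-4) = -132
since m = R²·244 − (-132)²:  R² = (17424 + 2340) / 244 = 81
R = √81 = 9  ⇒  r_B = 9 − 4 = 5

rB=5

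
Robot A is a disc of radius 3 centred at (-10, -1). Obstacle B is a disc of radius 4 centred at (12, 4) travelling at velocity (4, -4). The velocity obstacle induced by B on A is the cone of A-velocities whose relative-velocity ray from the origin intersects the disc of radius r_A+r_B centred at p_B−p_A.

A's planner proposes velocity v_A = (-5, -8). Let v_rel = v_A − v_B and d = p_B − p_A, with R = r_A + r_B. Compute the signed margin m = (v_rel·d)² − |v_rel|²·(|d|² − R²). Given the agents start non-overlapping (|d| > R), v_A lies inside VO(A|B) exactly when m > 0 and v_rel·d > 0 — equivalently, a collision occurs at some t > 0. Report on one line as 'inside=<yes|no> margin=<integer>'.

d = (22, 5),  |d|² = 509;  R = 3+4 = 7,  c = 509−7² = 460
v_rel = (-9, -4),  |v_rel|² = 97;  v_rel·d = (-9)·(22) + (-4)·(5) = -218
97·t² + 436·t + 460 = 0  ⇒  m = (-218)² − 97·460 = 2904
m = 2904 > 0,  v_rel·d = -218 < 0  ⇒  outside

inside=no margin=2904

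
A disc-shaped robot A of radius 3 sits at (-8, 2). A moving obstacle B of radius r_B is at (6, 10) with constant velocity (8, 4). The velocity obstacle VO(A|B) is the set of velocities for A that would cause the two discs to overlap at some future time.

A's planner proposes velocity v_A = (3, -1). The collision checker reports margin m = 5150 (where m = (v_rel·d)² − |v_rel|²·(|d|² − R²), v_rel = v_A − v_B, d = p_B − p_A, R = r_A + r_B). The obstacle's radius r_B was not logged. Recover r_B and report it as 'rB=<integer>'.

m = 5150
d = (14, 8);  v_rel = (-5, -5),  |v_rel|² = 50
v_rel×d = (-5)·(8) − (-5)·(14) = 30
since m = R²·50 − 30²:  R² = (900 + 5150) / 50 = 121
R = √121 = 11  ⇒  r_B = 11 − 3 = 8

rB=8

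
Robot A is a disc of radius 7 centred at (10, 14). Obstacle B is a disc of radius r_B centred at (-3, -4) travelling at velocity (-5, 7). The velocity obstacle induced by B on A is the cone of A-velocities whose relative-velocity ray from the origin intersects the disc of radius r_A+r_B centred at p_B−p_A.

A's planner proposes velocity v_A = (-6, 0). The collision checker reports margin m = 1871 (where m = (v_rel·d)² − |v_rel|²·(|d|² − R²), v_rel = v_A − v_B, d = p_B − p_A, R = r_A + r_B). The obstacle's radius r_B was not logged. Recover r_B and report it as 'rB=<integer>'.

m = 1871
d = (-13, -18);  v_rel = (-1, -7),  |v_rel|² = 50
v_rel×d = (-1)·(-18) − (-7)·(-13) = -73
since m = R²·50 − (-73)²:  R² = (5329 + 1871) / 50 = 144
R = √144 = 12  ⇒  r_B = 12 − 7 = 5

rB=5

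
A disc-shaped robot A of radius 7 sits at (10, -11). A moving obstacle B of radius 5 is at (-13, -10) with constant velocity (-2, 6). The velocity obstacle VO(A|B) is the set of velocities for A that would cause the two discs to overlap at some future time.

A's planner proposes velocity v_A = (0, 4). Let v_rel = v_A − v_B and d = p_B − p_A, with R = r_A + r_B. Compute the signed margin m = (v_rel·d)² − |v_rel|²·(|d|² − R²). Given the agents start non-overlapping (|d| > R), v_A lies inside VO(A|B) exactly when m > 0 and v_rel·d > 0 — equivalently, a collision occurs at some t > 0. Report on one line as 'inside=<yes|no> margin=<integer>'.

d = (-23, 1),  |d|² = 530;  R = 7+5 = 12,  c = 530−12² = 386
v_rel = (2, -2),  |v_rel|² = 8;  v_rel·d = (2)·(-23) + (-2)·(1) = -48
8·t² + 96·t + 386 = 0  ⇒  m = (-48)² − 8·386 = -784
m = -784 < 0,  v_rel·d = -48 < 0  ⇒  outside

inside=no margin=-784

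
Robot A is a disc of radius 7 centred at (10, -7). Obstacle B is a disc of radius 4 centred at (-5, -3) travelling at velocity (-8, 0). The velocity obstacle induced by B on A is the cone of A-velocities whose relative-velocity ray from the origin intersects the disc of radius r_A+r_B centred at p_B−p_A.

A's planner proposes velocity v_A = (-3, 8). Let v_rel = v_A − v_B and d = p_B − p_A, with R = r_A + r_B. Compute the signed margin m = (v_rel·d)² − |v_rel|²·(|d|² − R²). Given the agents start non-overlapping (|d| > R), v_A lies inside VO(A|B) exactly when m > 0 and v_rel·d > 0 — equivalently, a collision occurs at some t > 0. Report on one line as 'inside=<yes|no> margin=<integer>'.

d = (-15, 4),  |d|² = 241;  R = 7+4 = 11,  c = 241−11² = 120
v_rel = (5, 8),  |v_rel|² = 89;  v_rel·d = (5)·(-15) + (8)·(4) = -43
89·t² + 86·t + 120 = 0  ⇒  m = (-43)² − 89·120 = -8831
m = -8831 < 0,  v_rel·d = -43 < 0  ⇒  outside

inside=no margin=-8831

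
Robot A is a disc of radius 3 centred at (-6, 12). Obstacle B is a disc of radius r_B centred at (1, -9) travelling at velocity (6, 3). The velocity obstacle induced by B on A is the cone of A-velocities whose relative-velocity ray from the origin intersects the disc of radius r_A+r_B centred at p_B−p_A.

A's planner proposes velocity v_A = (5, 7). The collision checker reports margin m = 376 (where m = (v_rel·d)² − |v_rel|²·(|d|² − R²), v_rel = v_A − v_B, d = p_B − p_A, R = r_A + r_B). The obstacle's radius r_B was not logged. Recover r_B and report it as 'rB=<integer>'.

m = 376
d = (7, -21);  v_rel = (-1, 4),  |v_rel|² = 17
v_rel×d = (-1)·(-21) − (4)·(7) = -7
since m = R²·17 − (-7)²:  R² = (49 + 376) / 17 = 25
R = √25 = 5  ⇒  r_B = 5 − 3 = 2

rB=2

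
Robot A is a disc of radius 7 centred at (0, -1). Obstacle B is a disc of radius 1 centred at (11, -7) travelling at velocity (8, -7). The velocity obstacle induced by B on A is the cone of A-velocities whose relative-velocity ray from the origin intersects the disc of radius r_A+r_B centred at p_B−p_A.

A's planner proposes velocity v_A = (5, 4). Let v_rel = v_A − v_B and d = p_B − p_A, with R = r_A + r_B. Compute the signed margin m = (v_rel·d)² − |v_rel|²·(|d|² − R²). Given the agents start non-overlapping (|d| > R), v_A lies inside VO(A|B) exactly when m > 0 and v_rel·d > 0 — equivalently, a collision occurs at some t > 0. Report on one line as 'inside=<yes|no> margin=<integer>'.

d = (11, -6),  |d|² = 157;  R = 7+1 = 8,  c = 157−8² = 93
v_rel = (-3, 11),  |v_rel|² = 130;  v_rel·d = (-3)·(11) + (11)·(-6) = -99
130·t² + 198·t + 93 = 0  ⇒  m = (-99)² − 130·93 = -2289
m = -2289 < 0,  v_rel·d = -99 < 0  ⇒  outside

inside=no margin=-2289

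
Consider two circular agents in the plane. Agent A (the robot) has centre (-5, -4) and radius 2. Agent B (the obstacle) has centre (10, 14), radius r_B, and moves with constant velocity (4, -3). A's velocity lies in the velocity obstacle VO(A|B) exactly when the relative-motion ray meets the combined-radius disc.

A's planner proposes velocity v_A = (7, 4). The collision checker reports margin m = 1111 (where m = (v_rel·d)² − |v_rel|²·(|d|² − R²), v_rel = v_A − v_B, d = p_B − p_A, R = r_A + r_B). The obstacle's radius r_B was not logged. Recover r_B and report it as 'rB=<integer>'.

m = 1111
d = (15, 18);  v_rel = (3, 7),  |v_rel|² = 58
v_rel×d = (3)·(18) − (7)·(15) = -51
since m = R²·58 − (-51)²:  R² = (2601 + 1111) / 58 = 64
R = √64 = 8  ⇒  r_B = 8 − 2 = 6

rB=6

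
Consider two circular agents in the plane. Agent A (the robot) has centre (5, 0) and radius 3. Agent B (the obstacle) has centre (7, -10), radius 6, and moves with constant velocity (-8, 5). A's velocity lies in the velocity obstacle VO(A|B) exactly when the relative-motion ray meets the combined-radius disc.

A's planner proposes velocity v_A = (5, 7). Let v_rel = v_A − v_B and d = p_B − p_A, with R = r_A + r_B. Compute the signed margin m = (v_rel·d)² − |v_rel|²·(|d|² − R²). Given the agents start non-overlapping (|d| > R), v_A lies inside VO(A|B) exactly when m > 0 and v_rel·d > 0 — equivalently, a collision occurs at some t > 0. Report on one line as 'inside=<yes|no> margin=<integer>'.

d = (2, -10),  |d|² = 104;  R = 3+6 = 9,  c = 104−9² = 23
v_rel = (13, 2),  |v_rel|² = 173;  v_rel·d = (13)·(2) + (2)·(-10) = 6
173·t² − 12·t + 23 = 0  ⇒  m = 6² − 173·23 = -3943
m = -3943 < 0,  v_rel·d = 6 > 0  ⇒  outside

inside=no margin=-3943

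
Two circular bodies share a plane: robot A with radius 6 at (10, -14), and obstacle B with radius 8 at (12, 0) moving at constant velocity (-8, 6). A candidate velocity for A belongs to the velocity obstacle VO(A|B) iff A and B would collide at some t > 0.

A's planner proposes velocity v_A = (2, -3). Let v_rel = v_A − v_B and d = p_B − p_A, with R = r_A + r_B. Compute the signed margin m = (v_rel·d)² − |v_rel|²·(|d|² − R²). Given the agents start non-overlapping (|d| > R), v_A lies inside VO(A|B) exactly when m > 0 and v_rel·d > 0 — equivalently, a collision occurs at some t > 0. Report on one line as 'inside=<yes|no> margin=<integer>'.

d = (2, 14),  |d|² = 200;  R = 6+8 = 14,  c = 200−14² = 4
v_rel = (10, -9),  |v_rel|² = 181;  v_rel·d = (10)·(2) + (-9)·(14) = -106
181·t² + 212·t + 4 = 0  ⇒  m = (-106)² − 181·4 = 10512
m = 10512 > 0,  v_rel·d = -106 < 0  ⇒  outside

inside=no margin=10512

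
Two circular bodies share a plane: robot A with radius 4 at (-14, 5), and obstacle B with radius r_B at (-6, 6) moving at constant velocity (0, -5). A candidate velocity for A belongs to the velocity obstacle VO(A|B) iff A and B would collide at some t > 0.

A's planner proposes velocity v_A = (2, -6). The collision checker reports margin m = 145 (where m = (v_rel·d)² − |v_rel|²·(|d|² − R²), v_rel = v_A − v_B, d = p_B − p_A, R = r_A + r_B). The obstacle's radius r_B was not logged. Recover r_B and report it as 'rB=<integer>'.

m = 145
d = (8, 1);  v_rel = (2, -1),  |v_rel|² = 5
v_rel×d = (2)·(1) − (-1)·(8) = 10
since m = R²·5 − 10²:  R² = (100 + 145) / 5 = 49
R = √49 = 7  ⇒  r_B = 7 − 4 = 3

rB=3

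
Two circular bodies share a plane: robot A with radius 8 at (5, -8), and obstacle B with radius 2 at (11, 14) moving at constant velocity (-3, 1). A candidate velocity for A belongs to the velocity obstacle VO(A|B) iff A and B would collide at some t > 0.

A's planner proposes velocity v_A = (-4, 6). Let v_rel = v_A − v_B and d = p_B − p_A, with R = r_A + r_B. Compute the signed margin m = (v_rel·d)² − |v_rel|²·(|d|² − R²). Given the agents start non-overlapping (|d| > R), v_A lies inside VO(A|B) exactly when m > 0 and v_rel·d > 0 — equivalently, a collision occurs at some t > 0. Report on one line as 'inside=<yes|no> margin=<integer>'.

d = (6, 22),  |d|² = 520;  R = 8+2 = 10,  c = 520−10² = 420
v_rel = (-1, 5),  |v_rel|² = 26;  v_rel·d = (-1)·(6) + (5)·(22) = 104
26·t² − 208·t + 420 = 0  ⇒  m = 104² − 26·420 = -104
m = -104 < 0,  v_rel·d = 104 > 0  ⇒  outside

inside=no margin=-104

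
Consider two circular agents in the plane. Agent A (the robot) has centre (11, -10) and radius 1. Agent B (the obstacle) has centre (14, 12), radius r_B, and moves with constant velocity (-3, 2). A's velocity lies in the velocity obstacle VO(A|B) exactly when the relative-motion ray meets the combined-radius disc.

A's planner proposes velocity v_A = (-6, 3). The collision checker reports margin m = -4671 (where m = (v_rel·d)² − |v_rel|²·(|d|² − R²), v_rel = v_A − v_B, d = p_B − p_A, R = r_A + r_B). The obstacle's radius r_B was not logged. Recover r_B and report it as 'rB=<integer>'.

m = -4671
d = (3, 22);  v_rel = (-3, 1),  |v_rel|² = 10
v_rel×d = (-3)·(22) − (1)·(3) = -69
since m = R²·10 − (-69)²:  R² = (4761 + -4671) / 10 = 9
R = √9 = 3  ⇒  r_B = 3 − 1 = 2

rB=2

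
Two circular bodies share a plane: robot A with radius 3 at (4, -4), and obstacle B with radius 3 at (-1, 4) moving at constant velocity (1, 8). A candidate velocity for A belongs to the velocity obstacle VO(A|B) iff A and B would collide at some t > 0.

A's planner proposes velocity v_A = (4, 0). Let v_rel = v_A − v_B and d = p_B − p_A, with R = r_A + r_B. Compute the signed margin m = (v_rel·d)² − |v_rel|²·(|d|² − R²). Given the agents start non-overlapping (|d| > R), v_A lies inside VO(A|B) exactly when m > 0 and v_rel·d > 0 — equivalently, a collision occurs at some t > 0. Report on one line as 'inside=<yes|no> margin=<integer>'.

d = (-5, 8),  |d|² = 89;  R = 3+3 = 6,  c = 89−6² = 53
v_rel = (3, -8),  |v_rel|² = 73;  v_rel·d = (3)·(-5) + (-8)·(8) = -79
73·t² + 158·t + 53 = 0  ⇒  m = (-79)² − 73·53 = 2372
m = 2372 > 0,  v_rel·d = -79 < 0  ⇒  outside

inside=no margin=2372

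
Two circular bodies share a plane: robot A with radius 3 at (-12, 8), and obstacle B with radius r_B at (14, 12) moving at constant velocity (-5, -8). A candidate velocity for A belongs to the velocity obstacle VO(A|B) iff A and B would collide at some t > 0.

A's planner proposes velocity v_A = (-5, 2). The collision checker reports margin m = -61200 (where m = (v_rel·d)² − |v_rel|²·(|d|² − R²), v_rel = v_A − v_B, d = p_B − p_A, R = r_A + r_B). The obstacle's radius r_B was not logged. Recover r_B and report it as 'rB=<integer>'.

m = -61200
d = (26, 4);  v_rel = (0, 10),  |v_rel|² = 100
v_rel×d = (0)·(4) − (10)·(26) = -260
since m = R²·100 − (-260)²:  R² = (67600 + -61200) / 100 = 64
R = √64 = 8  ⇒  r_B = 8 − 3 = 5

rB=5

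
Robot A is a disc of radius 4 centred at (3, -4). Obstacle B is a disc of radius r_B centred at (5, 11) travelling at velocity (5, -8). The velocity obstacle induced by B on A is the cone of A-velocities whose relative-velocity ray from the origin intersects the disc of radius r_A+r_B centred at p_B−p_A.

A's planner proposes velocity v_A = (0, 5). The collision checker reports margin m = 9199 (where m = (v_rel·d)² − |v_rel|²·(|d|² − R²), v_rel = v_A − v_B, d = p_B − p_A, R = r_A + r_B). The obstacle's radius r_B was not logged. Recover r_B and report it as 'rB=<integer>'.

m = 9199
d = (2, 15);  v_rel = (-5, 13),  |v_rel|² = 194
v_rel×d = (-5)·(15) − (13)·(2) = -101
since m = R²·194 − (-101)²:  R² = (10201 + 9199) / 194 = 100
R = √100 = 10  ⇒  r_B = 10 − 4 = 6

rB=6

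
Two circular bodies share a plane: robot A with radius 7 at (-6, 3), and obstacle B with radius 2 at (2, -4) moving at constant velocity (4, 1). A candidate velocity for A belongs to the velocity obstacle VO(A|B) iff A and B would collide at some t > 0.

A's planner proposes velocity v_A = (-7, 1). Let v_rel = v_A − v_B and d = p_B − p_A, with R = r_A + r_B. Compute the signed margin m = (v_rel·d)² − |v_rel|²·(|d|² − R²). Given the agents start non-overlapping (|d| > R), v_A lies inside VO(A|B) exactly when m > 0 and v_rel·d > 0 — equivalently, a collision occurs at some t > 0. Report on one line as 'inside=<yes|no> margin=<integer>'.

d = (8, -7),  |d|² = 113;  R = 7+2 = 9,  c = 113−9² = 32
v_rel = (-11, 0),  |v_rel|² = 121;  v_rel·d = (-11)·(8) + (0)·(-7) = -88
121·t² + 176·t + 32 = 0  ⇒  m = (-88)² − 121·32 = 3872
m = 3872 > 0,  v_rel·d = -88 < 0  ⇒  outside

inside=no margin=3872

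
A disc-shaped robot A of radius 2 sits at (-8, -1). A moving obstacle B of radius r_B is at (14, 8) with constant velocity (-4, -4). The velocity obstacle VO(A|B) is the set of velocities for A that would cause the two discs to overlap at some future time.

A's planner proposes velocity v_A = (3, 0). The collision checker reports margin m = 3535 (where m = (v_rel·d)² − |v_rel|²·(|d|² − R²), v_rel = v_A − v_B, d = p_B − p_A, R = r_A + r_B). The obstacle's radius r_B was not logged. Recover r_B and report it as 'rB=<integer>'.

m = 3535
d = (22, 9);  v_rel = (7, 4),  |v_rel|² = 65
v_rel×d = (7)·(9) − (4)·(22) = -25
since m = R²·65 − (-25)²:  R² = (625 + 3535) / 65 = 64
R = √64 = 8  ⇒  r_B = 8 − 2 = 6

rB=6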